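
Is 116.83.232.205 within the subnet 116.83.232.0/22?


Subnet network: 116.83.232.0
Test IP AND mask: 116.83.232.0
Yes, 116.83.232.205 is in 116.83.232.0/22


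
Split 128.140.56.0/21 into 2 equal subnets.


New prefix = 21 + 1 = 22
Each subnet has 1024 addresses
  128.140.56.0/22
  128.140.60.0/22
Subnets: 128.140.56.0/22, 128.140.60.0/22


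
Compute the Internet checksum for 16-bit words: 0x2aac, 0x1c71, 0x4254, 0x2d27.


Sum all words (with carry folding):
+ 0x2aac = 0x2aac
+ 0x1c71 = 0x471d
+ 0x4254 = 0x8971
+ 0x2d27 = 0xb698
One's complement: ~0xb698
Checksum = 0x4967


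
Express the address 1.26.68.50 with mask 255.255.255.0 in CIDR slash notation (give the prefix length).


Binary: 11111111.11111111.11111111.00000000
Count leading 1s
Prefix: /24


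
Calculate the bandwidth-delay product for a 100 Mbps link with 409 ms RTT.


BDP = bandwidth * RTT
= 100 Mbps * 409 ms
= 100 * 1e6 * 409 / 1000 bits
= 40900000 bits
= 5112500 bytes
= 4992.6758 KB
BDP = 40900000 bits (5112500 bytes)


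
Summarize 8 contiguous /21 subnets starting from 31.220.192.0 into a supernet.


Original prefix: /21
Number of subnets: 8 = 2^3
New prefix = 21 - 3 = 18
Supernet: 31.220.192.0/18


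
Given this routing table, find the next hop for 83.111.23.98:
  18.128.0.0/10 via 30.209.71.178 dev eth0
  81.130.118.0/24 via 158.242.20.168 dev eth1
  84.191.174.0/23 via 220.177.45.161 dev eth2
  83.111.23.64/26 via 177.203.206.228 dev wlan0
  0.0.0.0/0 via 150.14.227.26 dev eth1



Longest prefix match for 83.111.23.98:
  /10 18.128.0.0: no
  /24 81.130.118.0: no
  /23 84.191.174.0: no
  /26 83.111.23.64: MATCH
  /0 0.0.0.0: MATCH
Selected: next-hop 177.203.206.228 via wlan0 (matched /26)


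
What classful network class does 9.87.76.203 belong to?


First octet: 9
Binary: 00001001
0xxxxxxx -> Class A (1-126)
Class A, default mask 255.0.0.0 (/8)


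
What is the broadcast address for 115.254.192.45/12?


Network: 115.240.0.0/12
Host bits = 20
Set all host bits to 1:
Broadcast: 115.255.255.255


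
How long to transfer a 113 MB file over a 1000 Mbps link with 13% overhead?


Effective throughput = 1000 * (1 - 13/100) = 870 Mbps
File size in Mb = 113 * 8 = 904 Mb
Time = 904 / 870
Time = 1.0391 seconds


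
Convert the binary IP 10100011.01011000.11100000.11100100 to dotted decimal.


10100011 = 163
01011000 = 88
11100000 = 224
11100100 = 228
IP: 163.88.224.228


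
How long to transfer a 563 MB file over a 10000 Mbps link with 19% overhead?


Effective throughput = 10000 * (1 - 19/100) = 8100.0 Mbps
File size in Mb = 563 * 8 = 4504 Mb
Time = 4504 / 8100.0
Time = 0.556 seconds


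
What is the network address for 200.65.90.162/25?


IP:   11001000.01000001.01011010.10100010
Mask: 11111111.11111111.11111111.10000000
AND operation:
Net:  11001000.01000001.01011010.10000000
Network: 200.65.90.128/25


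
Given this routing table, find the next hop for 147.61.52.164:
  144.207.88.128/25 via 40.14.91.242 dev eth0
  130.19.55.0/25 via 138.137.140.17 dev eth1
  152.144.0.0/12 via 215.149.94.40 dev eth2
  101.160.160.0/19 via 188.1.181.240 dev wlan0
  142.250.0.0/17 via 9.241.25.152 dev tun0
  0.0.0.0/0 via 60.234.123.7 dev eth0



Longest prefix match for 147.61.52.164:
  /25 144.207.88.128: no
  /25 130.19.55.0: no
  /12 152.144.0.0: no
  /19 101.160.160.0: no
  /17 142.250.0.0: no
  /0 0.0.0.0: MATCH
Selected: next-hop 60.234.123.7 via eth0 (matched /0)


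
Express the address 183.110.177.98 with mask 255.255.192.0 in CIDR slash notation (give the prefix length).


Binary: 11111111.11111111.11000000.00000000
Count leading 1s
Prefix: /18


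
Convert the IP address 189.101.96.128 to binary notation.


189 = 10111101
101 = 01100101
96 = 01100000
128 = 10000000
Binary: 10111101.01100101.01100000.10000000


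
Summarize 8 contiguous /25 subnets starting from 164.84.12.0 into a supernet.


Original prefix: /25
Number of subnets: 8 = 2^3
New prefix = 25 - 3 = 22
Supernet: 164.84.12.0/22


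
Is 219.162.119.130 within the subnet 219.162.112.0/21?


Subnet network: 219.162.112.0
Test IP AND mask: 219.162.112.0
Yes, 219.162.119.130 is in 219.162.112.0/21


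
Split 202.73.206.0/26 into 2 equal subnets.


New prefix = 26 + 1 = 27
Each subnet has 32 addresses
  202.73.206.0/27
  202.73.206.32/27
Subnets: 202.73.206.0/27, 202.73.206.32/27


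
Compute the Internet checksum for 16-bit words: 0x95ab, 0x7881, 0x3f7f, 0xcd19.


Sum all words (with carry folding):
+ 0x95ab = 0x95ab
+ 0x7881 = 0x0e2d
+ 0x3f7f = 0x4dac
+ 0xcd19 = 0x1ac6
One's complement: ~0x1ac6
Checksum = 0xe539


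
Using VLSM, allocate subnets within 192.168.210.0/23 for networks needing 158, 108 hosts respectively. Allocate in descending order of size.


158 hosts -> /24 (254 usable): 192.168.210.0/24
108 hosts -> /25 (126 usable): 192.168.211.0/25
Allocation: 192.168.210.0/24 (158 hosts, 254 usable); 192.168.211.0/25 (108 hosts, 126 usable)


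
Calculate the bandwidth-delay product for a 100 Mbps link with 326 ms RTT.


BDP = bandwidth * RTT
= 100 Mbps * 326 ms
= 100 * 1e6 * 326 / 1000 bits
= 32600000 bits
= 4075000 bytes
= 3979.4922 KB
BDP = 32600000 bits (4075000 bytes)


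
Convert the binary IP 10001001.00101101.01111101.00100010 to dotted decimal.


10001001 = 137
00101101 = 45
01111101 = 125
00100010 = 34
IP: 137.45.125.34


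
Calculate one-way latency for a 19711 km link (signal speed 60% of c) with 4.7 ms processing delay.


Speed = 0.6 * 3e5 km/s = 180000 km/s
Propagation delay = 19711 / 180000 = 0.1095 s = 109.5056 ms
Processing delay = 4.7 ms
Total one-way latency = 114.2056 ms


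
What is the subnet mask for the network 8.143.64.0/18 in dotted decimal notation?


/18 means 18 network bits, 14 host bits
Binary: 11111111111111111100000000000000
Mask: 255.255.192.0


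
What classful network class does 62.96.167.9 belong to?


First octet: 62
Binary: 00111110
0xxxxxxx -> Class A (1-126)
Class A, default mask 255.0.0.0 (/8)


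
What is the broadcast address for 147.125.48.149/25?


Network: 147.125.48.128/25
Host bits = 7
Set all host bits to 1:
Broadcast: 147.125.48.255


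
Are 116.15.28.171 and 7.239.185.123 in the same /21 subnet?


Mask: 255.255.248.0
116.15.28.171 AND mask = 116.15.24.0
7.239.185.123 AND mask = 7.239.184.0
No, different subnets (116.15.24.0 vs 7.239.184.0)


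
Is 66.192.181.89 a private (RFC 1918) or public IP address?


RFC 1918 private ranges:
  10.0.0.0/8 (10.0.0.0 - 10.255.255.255)
  172.16.0.0/12 (172.16.0.0 - 172.31.255.255)
  192.168.0.0/16 (192.168.0.0 - 192.168.255.255)
Public (not in any RFC 1918 range)


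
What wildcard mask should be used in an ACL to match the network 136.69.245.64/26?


Subnet mask: 255.255.255.192
Wildcard = 255.255.255.255 - subnet mask
255 - 255 = 0
255 - 255 = 0
255 - 255 = 0
255 - 192 = 63
Wildcard: 0.0.0.63


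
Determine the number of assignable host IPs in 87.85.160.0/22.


Host bits = 32 - 22 = 10
Total addresses = 2^10 = 1024
Usable = total - 2 (network and broadcast)
Usable hosts: 1022


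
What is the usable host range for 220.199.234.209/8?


Network: 220.0.0.0
Broadcast: 220.255.255.255
First usable = network + 1
Last usable = broadcast - 1
Range: 220.0.0.1 to 220.255.255.254


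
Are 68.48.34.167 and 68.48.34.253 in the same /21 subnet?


Mask: 255.255.248.0
68.48.34.167 AND mask = 68.48.32.0
68.48.34.253 AND mask = 68.48.32.0
Yes, same subnet (68.48.32.0)


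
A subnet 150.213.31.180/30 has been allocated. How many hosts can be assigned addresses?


Host bits = 32 - 30 = 2
Total addresses = 2^2 = 4
Usable = total - 2 (network and broadcast)
Usable hosts: 2


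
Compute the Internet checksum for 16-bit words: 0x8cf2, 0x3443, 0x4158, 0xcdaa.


Sum all words (with carry folding):
+ 0x8cf2 = 0x8cf2
+ 0x3443 = 0xc135
+ 0x4158 = 0x028e
+ 0xcdaa = 0xd038
One's complement: ~0xd038
Checksum = 0x2fc7


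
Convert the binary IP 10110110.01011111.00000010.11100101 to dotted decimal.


10110110 = 182
01011111 = 95
00000010 = 2
11100101 = 229
IP: 182.95.2.229


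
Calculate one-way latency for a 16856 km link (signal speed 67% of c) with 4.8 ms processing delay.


Speed = 0.67 * 3e5 km/s = 201000 km/s
Propagation delay = 16856 / 201000 = 0.0839 s = 83.8607 ms
Processing delay = 4.8 ms
Total one-way latency = 88.6607 ms


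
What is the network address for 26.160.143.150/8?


IP:   00011010.10100000.10001111.10010110
Mask: 11111111.00000000.00000000.00000000
AND operation:
Net:  00011010.00000000.00000000.00000000
Network: 26.0.0.0/8


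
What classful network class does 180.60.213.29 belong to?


First octet: 180
Binary: 10110100
10xxxxxx -> Class B (128-191)
Class B, default mask 255.255.0.0 (/16)


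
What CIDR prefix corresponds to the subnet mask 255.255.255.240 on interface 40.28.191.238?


Binary: 11111111.11111111.11111111.11110000
Count leading 1s
Prefix: /28


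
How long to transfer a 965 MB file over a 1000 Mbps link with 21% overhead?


Effective throughput = 1000 * (1 - 21/100) = 790 Mbps
File size in Mb = 965 * 8 = 7720 Mb
Time = 7720 / 790
Time = 9.7722 seconds


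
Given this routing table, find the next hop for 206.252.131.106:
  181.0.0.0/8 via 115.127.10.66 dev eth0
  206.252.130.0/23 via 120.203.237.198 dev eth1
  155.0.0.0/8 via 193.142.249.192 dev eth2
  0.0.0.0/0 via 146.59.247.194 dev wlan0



Longest prefix match for 206.252.131.106:
  /8 181.0.0.0: no
  /23 206.252.130.0: MATCH
  /8 155.0.0.0: no
  /0 0.0.0.0: MATCH
Selected: next-hop 120.203.237.198 via eth1 (matched /23)


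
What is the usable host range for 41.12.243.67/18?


Network: 41.12.192.0
Broadcast: 41.12.255.255
First usable = network + 1
Last usable = broadcast - 1
Range: 41.12.192.1 to 41.12.255.254


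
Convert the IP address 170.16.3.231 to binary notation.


170 = 10101010
16 = 00010000
3 = 00000011
231 = 11100111
Binary: 10101010.00010000.00000011.11100111


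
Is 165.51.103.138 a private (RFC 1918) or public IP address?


RFC 1918 private ranges:
  10.0.0.0/8 (10.0.0.0 - 10.255.255.255)
  172.16.0.0/12 (172.16.0.0 - 172.31.255.255)
  192.168.0.0/16 (192.168.0.0 - 192.168.255.255)
Public (not in any RFC 1918 range)


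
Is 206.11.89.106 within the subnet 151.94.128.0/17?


Subnet network: 151.94.128.0
Test IP AND mask: 206.11.0.0
No, 206.11.89.106 is not in 151.94.128.0/17


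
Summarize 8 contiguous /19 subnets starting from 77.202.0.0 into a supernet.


Original prefix: /19
Number of subnets: 8 = 2^3
New prefix = 19 - 3 = 16
Supernet: 77.202.0.0/16


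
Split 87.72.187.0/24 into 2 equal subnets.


New prefix = 24 + 1 = 25
Each subnet has 128 addresses
  87.72.187.0/25
  87.72.187.128/25
Subnets: 87.72.187.0/25, 87.72.187.128/25


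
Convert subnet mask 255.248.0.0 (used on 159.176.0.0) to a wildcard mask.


Subnet mask: 255.248.0.0
Wildcard = 255.255.255.255 - subnet mask
255 - 255 = 0
255 - 248 = 7
255 - 0 = 255
255 - 0 = 255
Wildcard: 0.7.255.255


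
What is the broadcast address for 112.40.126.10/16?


Network: 112.40.0.0/16
Host bits = 16
Set all host bits to 1:
Broadcast: 112.40.255.255


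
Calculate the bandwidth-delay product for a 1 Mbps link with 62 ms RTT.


BDP = bandwidth * RTT
= 1 Mbps * 62 ms
= 1 * 1e6 * 62 / 1000 bits
= 62000 bits
= 7750 bytes
= 7.5684 KB
BDP = 62000 bits (7750 bytes)


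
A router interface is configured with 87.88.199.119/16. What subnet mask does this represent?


/16 means 16 network bits, 16 host bits
Binary: 11111111111111110000000000000000
Mask: 255.255.0.0


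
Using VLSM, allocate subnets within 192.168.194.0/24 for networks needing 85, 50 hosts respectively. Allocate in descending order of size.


85 hosts -> /25 (126 usable): 192.168.194.0/25
50 hosts -> /26 (62 usable): 192.168.194.128/26
Allocation: 192.168.194.0/25 (85 hosts, 126 usable); 192.168.194.128/26 (50 hosts, 62 usable)


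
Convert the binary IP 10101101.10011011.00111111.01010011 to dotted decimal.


10101101 = 173
10011011 = 155
00111111 = 63
01010011 = 83
IP: 173.155.63.83


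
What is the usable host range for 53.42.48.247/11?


Network: 53.32.0.0
Broadcast: 53.63.255.255
First usable = network + 1
Last usable = broadcast - 1
Range: 53.32.0.1 to 53.63.255.254


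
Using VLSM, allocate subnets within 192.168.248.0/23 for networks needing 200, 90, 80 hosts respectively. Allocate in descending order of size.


200 hosts -> /24 (254 usable): 192.168.248.0/24
90 hosts -> /25 (126 usable): 192.168.249.0/25
80 hosts -> /25 (126 usable): 192.168.249.128/25
Allocation: 192.168.248.0/24 (200 hosts, 254 usable); 192.168.249.0/25 (90 hosts, 126 usable); 192.168.249.128/25 (80 hosts, 126 usable)


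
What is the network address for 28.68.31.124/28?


IP:   00011100.01000100.00011111.01111100
Mask: 11111111.11111111.11111111.11110000
AND operation:
Net:  00011100.01000100.00011111.01110000
Network: 28.68.31.112/28


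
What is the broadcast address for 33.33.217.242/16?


Network: 33.33.0.0/16
Host bits = 16
Set all host bits to 1:
Broadcast: 33.33.255.255


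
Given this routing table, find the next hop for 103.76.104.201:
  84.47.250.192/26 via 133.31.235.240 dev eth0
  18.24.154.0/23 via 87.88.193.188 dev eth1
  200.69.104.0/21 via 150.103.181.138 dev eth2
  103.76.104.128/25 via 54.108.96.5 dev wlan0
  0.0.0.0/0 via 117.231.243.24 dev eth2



Longest prefix match for 103.76.104.201:
  /26 84.47.250.192: no
  /23 18.24.154.0: no
  /21 200.69.104.0: no
  /25 103.76.104.128: MATCH
  /0 0.0.0.0: MATCH
Selected: next-hop 54.108.96.5 via wlan0 (matched /25)


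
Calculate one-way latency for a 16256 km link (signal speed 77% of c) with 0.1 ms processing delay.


Speed = 0.77 * 3e5 km/s = 231000 km/s
Propagation delay = 16256 / 231000 = 0.0704 s = 70.3723 ms
Processing delay = 0.1 ms
Total one-way latency = 70.4723 ms


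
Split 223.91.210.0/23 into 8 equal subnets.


New prefix = 23 + 3 = 26
Each subnet has 64 addresses
  223.91.210.0/26
  223.91.210.64/26
  223.91.210.128/26
  223.91.210.192/26
  223.91.211.0/26
  223.91.211.64/26
  223.91.211.128/26
  223.91.211.192/26
Subnets: 223.91.210.0/26, 223.91.210.64/26, 223.91.210.128/26, 223.91.210.192/26, 223.91.211.0/26, 223.91.211.64/26, 223.91.211.128/26, 223.91.211.192/26


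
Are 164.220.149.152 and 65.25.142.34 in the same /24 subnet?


Mask: 255.255.255.0
164.220.149.152 AND mask = 164.220.149.0
65.25.142.34 AND mask = 65.25.142.0
No, different subnets (164.220.149.0 vs 65.25.142.0)


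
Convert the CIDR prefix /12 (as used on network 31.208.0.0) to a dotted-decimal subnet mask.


/12 means 12 network bits, 20 host bits
Binary: 11111111111100000000000000000000
Mask: 255.240.0.0


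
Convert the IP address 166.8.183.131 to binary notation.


166 = 10100110
8 = 00001000
183 = 10110111
131 = 10000011
Binary: 10100110.00001000.10110111.10000011


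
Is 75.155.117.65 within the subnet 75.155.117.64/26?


Subnet network: 75.155.117.64
Test IP AND mask: 75.155.117.64
Yes, 75.155.117.65 is in 75.155.117.64/26


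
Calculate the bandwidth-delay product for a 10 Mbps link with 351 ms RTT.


BDP = bandwidth * RTT
= 10 Mbps * 351 ms
= 10 * 1e6 * 351 / 1000 bits
= 3510000 bits
= 438750 bytes
= 428.4668 KB
BDP = 3510000 bits (438750 bytes)


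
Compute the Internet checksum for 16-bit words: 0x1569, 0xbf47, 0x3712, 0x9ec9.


Sum all words (with carry folding):
+ 0x1569 = 0x1569
+ 0xbf47 = 0xd4b0
+ 0x3712 = 0x0bc3
+ 0x9ec9 = 0xaa8c
One's complement: ~0xaa8c
Checksum = 0x5573


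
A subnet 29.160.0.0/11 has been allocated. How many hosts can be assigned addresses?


Host bits = 32 - 11 = 21
Total addresses = 2^21 = 2097152
Usable = total - 2 (network and broadcast)
Usable hosts: 2097150


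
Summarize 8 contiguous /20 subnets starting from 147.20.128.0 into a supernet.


Original prefix: /20
Number of subnets: 8 = 2^3
New prefix = 20 - 3 = 17
Supernet: 147.20.128.0/17


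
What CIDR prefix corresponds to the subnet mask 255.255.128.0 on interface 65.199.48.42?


Binary: 11111111.11111111.10000000.00000000
Count leading 1s
Prefix: /17


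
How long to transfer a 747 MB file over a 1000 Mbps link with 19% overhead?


Effective throughput = 1000 * (1 - 19/100) = 810 Mbps
File size in Mb = 747 * 8 = 5976 Mb
Time = 5976 / 810
Time = 7.3778 seconds


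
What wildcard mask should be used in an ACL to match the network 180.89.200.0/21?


Subnet mask: 255.255.248.0
Wildcard = 255.255.255.255 - subnet mask
255 - 255 = 0
255 - 255 = 0
255 - 248 = 7
255 - 0 = 255
Wildcard: 0.0.7.255


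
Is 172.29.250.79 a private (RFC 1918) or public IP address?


RFC 1918 private ranges:
  10.0.0.0/8 (10.0.0.0 - 10.255.255.255)
  172.16.0.0/12 (172.16.0.0 - 172.31.255.255)
  192.168.0.0/16 (192.168.0.0 - 192.168.255.255)
Private (in 172.16.0.0/12)


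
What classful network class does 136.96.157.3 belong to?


First octet: 136
Binary: 10001000
10xxxxxx -> Class B (128-191)
Class B, default mask 255.255.0.0 (/16)


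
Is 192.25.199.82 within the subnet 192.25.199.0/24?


Subnet network: 192.25.199.0
Test IP AND mask: 192.25.199.0
Yes, 192.25.199.82 is in 192.25.199.0/24


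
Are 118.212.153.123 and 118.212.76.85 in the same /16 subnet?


Mask: 255.255.0.0
118.212.153.123 AND mask = 118.212.0.0
118.212.76.85 AND mask = 118.212.0.0
Yes, same subnet (118.212.0.0)


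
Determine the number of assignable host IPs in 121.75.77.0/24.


Host bits = 32 - 24 = 8
Total addresses = 2^8 = 256
Usable = total - 2 (network and broadcast)
Usable hosts: 254


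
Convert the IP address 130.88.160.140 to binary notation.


130 = 10000010
88 = 01011000
160 = 10100000
140 = 10001100
Binary: 10000010.01011000.10100000.10001100


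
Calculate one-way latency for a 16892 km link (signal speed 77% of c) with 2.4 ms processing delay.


Speed = 0.77 * 3e5 km/s = 231000 km/s
Propagation delay = 16892 / 231000 = 0.0731 s = 73.1255 ms
Processing delay = 2.4 ms
Total one-way latency = 75.5255 ms


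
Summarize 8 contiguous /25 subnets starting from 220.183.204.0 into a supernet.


Original prefix: /25
Number of subnets: 8 = 2^3
New prefix = 25 - 3 = 22
Supernet: 220.183.204.0/22


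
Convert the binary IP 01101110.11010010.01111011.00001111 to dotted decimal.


01101110 = 110
11010010 = 210
01111011 = 123
00001111 = 15
IP: 110.210.123.15


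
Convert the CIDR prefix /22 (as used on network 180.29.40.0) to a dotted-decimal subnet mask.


/22 means 22 network bits, 10 host bits
Binary: 11111111111111111111110000000000
Mask: 255.255.252.0


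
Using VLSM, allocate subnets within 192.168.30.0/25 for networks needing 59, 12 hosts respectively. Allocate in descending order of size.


59 hosts -> /26 (62 usable): 192.168.30.0/26
12 hosts -> /28 (14 usable): 192.168.30.64/28
Allocation: 192.168.30.0/26 (59 hosts, 62 usable); 192.168.30.64/28 (12 hosts, 14 usable)


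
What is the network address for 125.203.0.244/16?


IP:   01111101.11001011.00000000.11110100
Mask: 11111111.11111111.00000000.00000000
AND operation:
Net:  01111101.11001011.00000000.00000000
Network: 125.203.0.0/16


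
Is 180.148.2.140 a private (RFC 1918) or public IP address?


RFC 1918 private ranges:
  10.0.0.0/8 (10.0.0.0 - 10.255.255.255)
  172.16.0.0/12 (172.16.0.0 - 172.31.255.255)
  192.168.0.0/16 (192.168.0.0 - 192.168.255.255)
Public (not in any RFC 1918 range)


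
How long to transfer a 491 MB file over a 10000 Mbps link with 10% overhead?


Effective throughput = 10000 * (1 - 10/100) = 9000 Mbps
File size in Mb = 491 * 8 = 3928 Mb
Time = 3928 / 9000
Time = 0.4364 seconds


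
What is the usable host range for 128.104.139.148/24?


Network: 128.104.139.0
Broadcast: 128.104.139.255
First usable = network + 1
Last usable = broadcast - 1
Range: 128.104.139.1 to 128.104.139.254


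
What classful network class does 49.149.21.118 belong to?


First octet: 49
Binary: 00110001
0xxxxxxx -> Class A (1-126)
Class A, default mask 255.0.0.0 (/8)


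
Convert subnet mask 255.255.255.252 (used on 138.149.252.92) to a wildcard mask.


Subnet mask: 255.255.255.252
Wildcard = 255.255.255.255 - subnet mask
255 - 255 = 0
255 - 255 = 0
255 - 255 = 0
255 - 252 = 3
Wildcard: 0.0.0.3


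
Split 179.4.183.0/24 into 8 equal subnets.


New prefix = 24 + 3 = 27
Each subnet has 32 addresses
  179.4.183.0/27
  179.4.183.32/27
  179.4.183.64/27
  179.4.183.96/27
  179.4.183.128/27
  179.4.183.160/27
  179.4.183.192/27
  179.4.183.224/27
Subnets: 179.4.183.0/27, 179.4.183.32/27, 179.4.183.64/27, 179.4.183.96/27, 179.4.183.128/27, 179.4.183.160/27, 179.4.183.192/27, 179.4.183.224/27


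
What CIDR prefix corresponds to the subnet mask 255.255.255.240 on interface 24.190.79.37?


Binary: 11111111.11111111.11111111.11110000
Count leading 1s
Prefix: /28


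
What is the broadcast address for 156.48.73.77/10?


Network: 156.0.0.0/10
Host bits = 22
Set all host bits to 1:
Broadcast: 156.63.255.255


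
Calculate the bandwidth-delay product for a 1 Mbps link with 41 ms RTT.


BDP = bandwidth * RTT
= 1 Mbps * 41 ms
= 1 * 1e6 * 41 / 1000 bits
= 41000 bits
= 5125 bytes
= 5.0049 KB
BDP = 41000 bits (5125 bytes)


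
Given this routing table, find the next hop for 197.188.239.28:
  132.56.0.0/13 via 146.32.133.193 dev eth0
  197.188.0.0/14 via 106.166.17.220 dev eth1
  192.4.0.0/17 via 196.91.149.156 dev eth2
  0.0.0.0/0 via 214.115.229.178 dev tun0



Longest prefix match for 197.188.239.28:
  /13 132.56.0.0: no
  /14 197.188.0.0: MATCH
  /17 192.4.0.0: no
  /0 0.0.0.0: MATCH
Selected: next-hop 106.166.17.220 via eth1 (matched /14)


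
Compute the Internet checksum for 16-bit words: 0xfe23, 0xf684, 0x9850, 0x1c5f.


Sum all words (with carry folding):
+ 0xfe23 = 0xfe23
+ 0xf684 = 0xf4a8
+ 0x9850 = 0x8cf9
+ 0x1c5f = 0xa958
One's complement: ~0xa958
Checksum = 0x56a7


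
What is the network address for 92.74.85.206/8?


IP:   01011100.01001010.01010101.11001110
Mask: 11111111.00000000.00000000.00000000
AND operation:
Net:  01011100.00000000.00000000.00000000
Network: 92.0.0.0/8


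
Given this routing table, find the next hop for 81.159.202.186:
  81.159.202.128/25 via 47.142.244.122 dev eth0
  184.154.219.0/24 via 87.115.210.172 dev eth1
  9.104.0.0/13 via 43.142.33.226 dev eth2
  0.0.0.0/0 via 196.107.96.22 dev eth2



Longest prefix match for 81.159.202.186:
  /25 81.159.202.128: MATCH
  /24 184.154.219.0: no
  /13 9.104.0.0: no
  /0 0.0.0.0: MATCH
Selected: next-hop 47.142.244.122 via eth0 (matched /25)


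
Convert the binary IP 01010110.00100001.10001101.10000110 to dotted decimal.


01010110 = 86
00100001 = 33
10001101 = 141
10000110 = 134
IP: 86.33.141.134


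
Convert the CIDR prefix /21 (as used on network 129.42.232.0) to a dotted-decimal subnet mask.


/21 means 21 network bits, 11 host bits
Binary: 11111111111111111111100000000000
Mask: 255.255.248.0


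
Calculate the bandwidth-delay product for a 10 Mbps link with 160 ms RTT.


BDP = bandwidth * RTT
= 10 Mbps * 160 ms
= 10 * 1e6 * 160 / 1000 bits
= 1600000 bits
= 200000 bytes
= 195.3125 KB
BDP = 1600000 bits (200000 bytes)


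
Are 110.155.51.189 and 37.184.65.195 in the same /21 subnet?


Mask: 255.255.248.0
110.155.51.189 AND mask = 110.155.48.0
37.184.65.195 AND mask = 37.184.64.0
No, different subnets (110.155.48.0 vs 37.184.64.0)


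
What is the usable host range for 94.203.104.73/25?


Network: 94.203.104.0
Broadcast: 94.203.104.127
First usable = network + 1
Last usable = broadcast - 1
Range: 94.203.104.1 to 94.203.104.126


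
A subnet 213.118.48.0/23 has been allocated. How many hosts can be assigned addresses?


Host bits = 32 - 23 = 9
Total addresses = 2^9 = 512
Usable = total - 2 (network and broadcast)
Usable hosts: 510


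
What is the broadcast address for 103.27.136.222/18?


Network: 103.27.128.0/18
Host bits = 14
Set all host bits to 1:
Broadcast: 103.27.191.255


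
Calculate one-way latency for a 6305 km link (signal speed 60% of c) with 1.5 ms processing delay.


Speed = 0.6 * 3e5 km/s = 180000 km/s
Propagation delay = 6305 / 180000 = 0.035 s = 35.0278 ms
Processing delay = 1.5 ms
Total one-way latency = 36.5278 ms


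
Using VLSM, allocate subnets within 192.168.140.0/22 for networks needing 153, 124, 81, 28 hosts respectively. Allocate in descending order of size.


153 hosts -> /24 (254 usable): 192.168.140.0/24
124 hosts -> /25 (126 usable): 192.168.141.0/25
81 hosts -> /25 (126 usable): 192.168.141.128/25
28 hosts -> /27 (30 usable): 192.168.142.0/27
Allocation: 192.168.140.0/24 (153 hosts, 254 usable); 192.168.141.0/25 (124 hosts, 126 usable); 192.168.141.128/25 (81 hosts, 126 usable); 192.168.142.0/27 (28 hosts, 30 usable)


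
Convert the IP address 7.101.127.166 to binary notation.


7 = 00000111
101 = 01100101
127 = 01111111
166 = 10100110
Binary: 00000111.01100101.01111111.10100110


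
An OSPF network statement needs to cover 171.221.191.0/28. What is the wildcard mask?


Subnet mask: 255.255.255.240
Wildcard = 255.255.255.255 - subnet mask
255 - 255 = 0
255 - 255 = 0
255 - 255 = 0
255 - 240 = 15
Wildcard: 0.0.0.15


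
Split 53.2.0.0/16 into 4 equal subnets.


New prefix = 16 + 2 = 18
Each subnet has 16384 addresses
  53.2.0.0/18
  53.2.64.0/18
  53.2.128.0/18
  53.2.192.0/18
Subnets: 53.2.0.0/18, 53.2.64.0/18, 53.2.128.0/18, 53.2.192.0/18


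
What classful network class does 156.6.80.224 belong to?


First octet: 156
Binary: 10011100
10xxxxxx -> Class B (128-191)
Class B, default mask 255.255.0.0 (/16)


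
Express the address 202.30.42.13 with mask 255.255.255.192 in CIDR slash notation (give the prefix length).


Binary: 11111111.11111111.11111111.11000000
Count leading 1s
Prefix: /26


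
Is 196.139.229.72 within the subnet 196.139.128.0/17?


Subnet network: 196.139.128.0
Test IP AND mask: 196.139.128.0
Yes, 196.139.229.72 is in 196.139.128.0/17


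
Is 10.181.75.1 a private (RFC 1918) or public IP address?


RFC 1918 private ranges:
  10.0.0.0/8 (10.0.0.0 - 10.255.255.255)
  172.16.0.0/12 (172.16.0.0 - 172.31.255.255)
  192.168.0.0/16 (192.168.0.0 - 192.168.255.255)
Private (in 10.0.0.0/8)


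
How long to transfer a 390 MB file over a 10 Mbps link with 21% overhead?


Effective throughput = 10 * (1 - 21/100) = 7.9 Mbps
File size in Mb = 390 * 8 = 3120 Mb
Time = 3120 / 7.9
Time = 394.9367 seconds


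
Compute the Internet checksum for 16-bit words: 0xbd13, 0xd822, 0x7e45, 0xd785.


Sum all words (with carry folding):
+ 0xbd13 = 0xbd13
+ 0xd822 = 0x9536
+ 0x7e45 = 0x137c
+ 0xd785 = 0xeb01
One's complement: ~0xeb01
Checksum = 0x14fe


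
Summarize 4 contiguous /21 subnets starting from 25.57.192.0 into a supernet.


Original prefix: /21
Number of subnets: 4 = 2^2
New prefix = 21 - 2 = 19
Supernet: 25.57.192.0/19


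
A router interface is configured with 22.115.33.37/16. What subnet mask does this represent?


/16 means 16 network bits, 16 host bits
Binary: 11111111111111110000000000000000
Mask: 255.255.0.0


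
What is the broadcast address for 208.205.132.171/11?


Network: 208.192.0.0/11
Host bits = 21
Set all host bits to 1:
Broadcast: 208.223.255.255


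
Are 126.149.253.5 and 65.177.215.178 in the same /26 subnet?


Mask: 255.255.255.192
126.149.253.5 AND mask = 126.149.253.0
65.177.215.178 AND mask = 65.177.215.128
No, different subnets (126.149.253.0 vs 65.177.215.128)


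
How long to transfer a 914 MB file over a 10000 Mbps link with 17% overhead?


Effective throughput = 10000 * (1 - 17/100) = 8300 Mbps
File size in Mb = 914 * 8 = 7312 Mb
Time = 7312 / 8300
Time = 0.881 seconds


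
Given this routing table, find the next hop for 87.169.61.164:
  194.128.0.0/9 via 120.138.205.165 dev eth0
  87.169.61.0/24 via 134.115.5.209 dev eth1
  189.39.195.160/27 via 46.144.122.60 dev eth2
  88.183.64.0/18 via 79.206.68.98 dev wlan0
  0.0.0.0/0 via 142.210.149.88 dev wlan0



Longest prefix match for 87.169.61.164:
  /9 194.128.0.0: no
  /24 87.169.61.0: MATCH
  /27 189.39.195.160: no
  /18 88.183.64.0: no
  /0 0.0.0.0: MATCH
Selected: next-hop 134.115.5.209 via eth1 (matched /24)


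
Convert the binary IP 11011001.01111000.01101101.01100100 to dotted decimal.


11011001 = 217
01111000 = 120
01101101 = 109
01100100 = 100
IP: 217.120.109.100


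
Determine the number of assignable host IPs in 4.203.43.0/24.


Host bits = 32 - 24 = 8
Total addresses = 2^8 = 256
Usable = total - 2 (network and broadcast)
Usable hosts: 254


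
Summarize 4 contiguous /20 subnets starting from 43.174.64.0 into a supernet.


Original prefix: /20
Number of subnets: 4 = 2^2
New prefix = 20 - 2 = 18
Supernet: 43.174.64.0/18


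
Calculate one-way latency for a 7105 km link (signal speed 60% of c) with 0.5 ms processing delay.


Speed = 0.6 * 3e5 km/s = 180000 km/s
Propagation delay = 7105 / 180000 = 0.0395 s = 39.4722 ms
Processing delay = 0.5 ms
Total one-way latency = 39.9722 ms


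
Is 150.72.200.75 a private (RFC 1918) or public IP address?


RFC 1918 private ranges:
  10.0.0.0/8 (10.0.0.0 - 10.255.255.255)
  172.16.0.0/12 (172.16.0.0 - 172.31.255.255)
  192.168.0.0/16 (192.168.0.0 - 192.168.255.255)
Public (not in any RFC 1918 range)


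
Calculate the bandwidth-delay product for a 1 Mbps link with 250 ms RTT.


BDP = bandwidth * RTT
= 1 Mbps * 250 ms
= 1 * 1e6 * 250 / 1000 bits
= 250000 bits
= 31250 bytes
= 30.5176 KB
BDP = 250000 bits (31250 bytes)


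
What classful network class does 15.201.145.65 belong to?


First octet: 15
Binary: 00001111
0xxxxxxx -> Class A (1-126)
Class A, default mask 255.0.0.0 (/8)


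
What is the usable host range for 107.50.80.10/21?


Network: 107.50.80.0
Broadcast: 107.50.87.255
First usable = network + 1
Last usable = broadcast - 1
Range: 107.50.80.1 to 107.50.87.254


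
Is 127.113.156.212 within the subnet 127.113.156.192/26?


Subnet network: 127.113.156.192
Test IP AND mask: 127.113.156.192
Yes, 127.113.156.212 is in 127.113.156.192/26


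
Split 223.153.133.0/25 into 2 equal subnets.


New prefix = 25 + 1 = 26
Each subnet has 64 addresses
  223.153.133.0/26
  223.153.133.64/26
Subnets: 223.153.133.0/26, 223.153.133.64/26


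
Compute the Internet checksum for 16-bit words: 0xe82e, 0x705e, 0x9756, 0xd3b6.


Sum all words (with carry folding):
+ 0xe82e = 0xe82e
+ 0x705e = 0x588d
+ 0x9756 = 0xefe3
+ 0xd3b6 = 0xc39a
One's complement: ~0xc39a
Checksum = 0x3c65


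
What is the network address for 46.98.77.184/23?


IP:   00101110.01100010.01001101.10111000
Mask: 11111111.11111111.11111110.00000000
AND operation:
Net:  00101110.01100010.01001100.00000000
Network: 46.98.76.0/23


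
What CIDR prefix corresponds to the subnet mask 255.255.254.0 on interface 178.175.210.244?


Binary: 11111111.11111111.11111110.00000000
Count leading 1s
Prefix: /23


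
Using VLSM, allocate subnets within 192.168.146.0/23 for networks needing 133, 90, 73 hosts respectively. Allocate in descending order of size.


133 hosts -> /24 (254 usable): 192.168.146.0/24
90 hosts -> /25 (126 usable): 192.168.147.0/25
73 hosts -> /25 (126 usable): 192.168.147.128/25
Allocation: 192.168.146.0/24 (133 hosts, 254 usable); 192.168.147.0/25 (90 hosts, 126 usable); 192.168.147.128/25 (73 hosts, 126 usable)


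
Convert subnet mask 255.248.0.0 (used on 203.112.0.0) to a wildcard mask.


Subnet mask: 255.248.0.0
Wildcard = 255.255.255.255 - subnet mask
255 - 255 = 0
255 - 248 = 7
255 - 0 = 255
255 - 0 = 255
Wildcard: 0.7.255.255


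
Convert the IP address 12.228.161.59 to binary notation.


12 = 00001100
228 = 11100100
161 = 10100001
59 = 00111011
Binary: 00001100.11100100.10100001.00111011


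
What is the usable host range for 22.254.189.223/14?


Network: 22.252.0.0
Broadcast: 22.255.255.255
First usable = network + 1
Last usable = broadcast - 1
Range: 22.252.0.1 to 22.255.255.254


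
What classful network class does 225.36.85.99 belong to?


First octet: 225
Binary: 11100001
1110xxxx -> Class D (224-239)
Class D (multicast), default mask N/A


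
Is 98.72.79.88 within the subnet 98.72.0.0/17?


Subnet network: 98.72.0.0
Test IP AND mask: 98.72.0.0
Yes, 98.72.79.88 is in 98.72.0.0/17


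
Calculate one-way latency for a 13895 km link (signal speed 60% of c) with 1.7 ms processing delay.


Speed = 0.6 * 3e5 km/s = 180000 km/s
Propagation delay = 13895 / 180000 = 0.0772 s = 77.1944 ms
Processing delay = 1.7 ms
Total one-way latency = 78.8944 ms


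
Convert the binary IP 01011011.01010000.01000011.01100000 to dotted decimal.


01011011 = 91
01010000 = 80
01000011 = 67
01100000 = 96
IP: 91.80.67.96


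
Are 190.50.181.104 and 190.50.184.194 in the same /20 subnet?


Mask: 255.255.240.0
190.50.181.104 AND mask = 190.50.176.0
190.50.184.194 AND mask = 190.50.176.0
Yes, same subnet (190.50.176.0)


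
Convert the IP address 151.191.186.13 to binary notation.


151 = 10010111
191 = 10111111
186 = 10111010
13 = 00001101
Binary: 10010111.10111111.10111010.00001101


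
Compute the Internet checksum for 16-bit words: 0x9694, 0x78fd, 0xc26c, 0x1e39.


Sum all words (with carry folding):
+ 0x9694 = 0x9694
+ 0x78fd = 0x0f92
+ 0xc26c = 0xd1fe
+ 0x1e39 = 0xf037
One's complement: ~0xf037
Checksum = 0x0fc8


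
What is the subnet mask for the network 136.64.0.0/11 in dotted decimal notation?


/11 means 11 network bits, 21 host bits
Binary: 11111111111000000000000000000000
Mask: 255.224.0.0


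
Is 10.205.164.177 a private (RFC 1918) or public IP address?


RFC 1918 private ranges:
  10.0.0.0/8 (10.0.0.0 - 10.255.255.255)
  172.16.0.0/12 (172.16.0.0 - 172.31.255.255)
  192.168.0.0/16 (192.168.0.0 - 192.168.255.255)
Private (in 10.0.0.0/8)


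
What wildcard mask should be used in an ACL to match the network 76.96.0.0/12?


Subnet mask: 255.240.0.0
Wildcard = 255.255.255.255 - subnet mask
255 - 255 = 0
255 - 240 = 15
255 - 0 = 255
255 - 0 = 255
Wildcard: 0.15.255.255


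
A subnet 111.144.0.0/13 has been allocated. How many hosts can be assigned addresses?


Host bits = 32 - 13 = 19
Total addresses = 2^19 = 524288
Usable = total - 2 (network and broadcast)
Usable hosts: 524286


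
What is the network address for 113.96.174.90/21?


IP:   01110001.01100000.10101110.01011010
Mask: 11111111.11111111.11111000.00000000
AND operation:
Net:  01110001.01100000.10101000.00000000
Network: 113.96.168.0/21


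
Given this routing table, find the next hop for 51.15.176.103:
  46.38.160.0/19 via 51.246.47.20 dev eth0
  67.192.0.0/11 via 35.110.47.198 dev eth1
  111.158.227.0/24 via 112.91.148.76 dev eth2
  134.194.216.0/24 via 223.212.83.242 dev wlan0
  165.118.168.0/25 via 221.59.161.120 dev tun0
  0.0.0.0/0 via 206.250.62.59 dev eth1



Longest prefix match for 51.15.176.103:
  /19 46.38.160.0: no
  /11 67.192.0.0: no
  /24 111.158.227.0: no
  /24 134.194.216.0: no
  /25 165.118.168.0: no
  /0 0.0.0.0: MATCH
Selected: next-hop 206.250.62.59 via eth1 (matched /0)


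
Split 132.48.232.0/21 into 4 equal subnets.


New prefix = 21 + 2 = 23
Each subnet has 512 addresses
  132.48.232.0/23
  132.48.234.0/23
  132.48.236.0/23
  132.48.238.0/23
Subnets: 132.48.232.0/23, 132.48.234.0/23, 132.48.236.0/23, 132.48.238.0/23


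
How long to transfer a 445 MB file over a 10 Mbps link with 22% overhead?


Effective throughput = 10 * (1 - 22/100) = 7.8 Mbps
File size in Mb = 445 * 8 = 3560 Mb
Time = 3560 / 7.8
Time = 456.4103 seconds


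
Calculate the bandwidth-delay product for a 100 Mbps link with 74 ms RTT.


BDP = bandwidth * RTT
= 100 Mbps * 74 ms
= 100 * 1e6 * 74 / 1000 bits
= 7400000 bits
= 925000 bytes
= 903.3203 KB
BDP = 7400000 bits (925000 bytes)


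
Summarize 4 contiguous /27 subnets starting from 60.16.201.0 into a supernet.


Original prefix: /27
Number of subnets: 4 = 2^2
New prefix = 27 - 2 = 25
Supernet: 60.16.201.0/25


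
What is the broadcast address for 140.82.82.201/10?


Network: 140.64.0.0/10
Host bits = 22
Set all host bits to 1:
Broadcast: 140.127.255.255


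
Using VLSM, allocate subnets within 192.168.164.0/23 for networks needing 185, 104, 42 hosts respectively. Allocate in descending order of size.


185 hosts -> /24 (254 usable): 192.168.164.0/24
104 hosts -> /25 (126 usable): 192.168.165.0/25
42 hosts -> /26 (62 usable): 192.168.165.128/26
Allocation: 192.168.164.0/24 (185 hosts, 254 usable); 192.168.165.0/25 (104 hosts, 126 usable); 192.168.165.128/26 (42 hosts, 62 usable)


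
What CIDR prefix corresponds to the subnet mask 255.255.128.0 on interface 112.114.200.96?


Binary: 11111111.11111111.10000000.00000000
Count leading 1s
Prefix: /17


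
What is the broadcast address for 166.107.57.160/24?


Network: 166.107.57.0/24
Host bits = 8
Set all host bits to 1:
Broadcast: 166.107.57.255


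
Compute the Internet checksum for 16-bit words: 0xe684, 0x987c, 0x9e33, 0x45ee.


Sum all words (with carry folding):
+ 0xe684 = 0xe684
+ 0x987c = 0x7f01
+ 0x9e33 = 0x1d35
+ 0x45ee = 0x6323
One's complement: ~0x6323
Checksum = 0x9cdc


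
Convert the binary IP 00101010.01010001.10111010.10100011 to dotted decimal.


00101010 = 42
01010001 = 81
10111010 = 186
10100011 = 163
IP: 42.81.186.163


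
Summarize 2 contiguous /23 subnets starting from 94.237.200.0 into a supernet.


Original prefix: /23
Number of subnets: 2 = 2^1
New prefix = 23 - 1 = 22
Supernet: 94.237.200.0/22


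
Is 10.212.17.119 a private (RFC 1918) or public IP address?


RFC 1918 private ranges:
  10.0.0.0/8 (10.0.0.0 - 10.255.255.255)
  172.16.0.0/12 (172.16.0.0 - 172.31.255.255)
  192.168.0.0/16 (192.168.0.0 - 192.168.255.255)
Private (in 10.0.0.0/8)


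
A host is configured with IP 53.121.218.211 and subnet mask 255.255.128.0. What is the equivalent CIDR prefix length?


Binary: 11111111.11111111.10000000.00000000
Count leading 1s
Prefix: /17


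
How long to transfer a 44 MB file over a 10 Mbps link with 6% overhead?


Effective throughput = 10 * (1 - 6/100) = 9.4 Mbps
File size in Mb = 44 * 8 = 352 Mb
Time = 352 / 9.4
Time = 37.4468 seconds


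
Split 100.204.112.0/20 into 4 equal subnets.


New prefix = 20 + 2 = 22
Each subnet has 1024 addresses
  100.204.112.0/22
  100.204.116.0/22
  100.204.120.0/22
  100.204.124.0/22
Subnets: 100.204.112.0/22, 100.204.116.0/22, 100.204.120.0/22, 100.204.124.0/22


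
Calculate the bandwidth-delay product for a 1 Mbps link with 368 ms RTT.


BDP = bandwidth * RTT
= 1 Mbps * 368 ms
= 1 * 1e6 * 368 / 1000 bits
= 368000 bits
= 46000 bytes
= 44.9219 KB
BDP = 368000 bits (46000 bytes)


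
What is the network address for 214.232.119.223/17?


IP:   11010110.11101000.01110111.11011111
Mask: 11111111.11111111.10000000.00000000
AND operation:
Net:  11010110.11101000.00000000.00000000
Network: 214.232.0.0/17


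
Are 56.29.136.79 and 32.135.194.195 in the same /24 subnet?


Mask: 255.255.255.0
56.29.136.79 AND mask = 56.29.136.0
32.135.194.195 AND mask = 32.135.194.0
No, different subnets (56.29.136.0 vs 32.135.194.0)


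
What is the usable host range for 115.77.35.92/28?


Network: 115.77.35.80
Broadcast: 115.77.35.95
First usable = network + 1
Last usable = broadcast - 1
Range: 115.77.35.81 to 115.77.35.94


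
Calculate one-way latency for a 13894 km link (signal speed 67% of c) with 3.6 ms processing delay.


Speed = 0.67 * 3e5 km/s = 201000 km/s
Propagation delay = 13894 / 201000 = 0.0691 s = 69.1244 ms
Processing delay = 3.6 ms
Total one-way latency = 72.7244 ms


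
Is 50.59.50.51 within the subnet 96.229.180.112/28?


Subnet network: 96.229.180.112
Test IP AND mask: 50.59.50.48
No, 50.59.50.51 is not in 96.229.180.112/28
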